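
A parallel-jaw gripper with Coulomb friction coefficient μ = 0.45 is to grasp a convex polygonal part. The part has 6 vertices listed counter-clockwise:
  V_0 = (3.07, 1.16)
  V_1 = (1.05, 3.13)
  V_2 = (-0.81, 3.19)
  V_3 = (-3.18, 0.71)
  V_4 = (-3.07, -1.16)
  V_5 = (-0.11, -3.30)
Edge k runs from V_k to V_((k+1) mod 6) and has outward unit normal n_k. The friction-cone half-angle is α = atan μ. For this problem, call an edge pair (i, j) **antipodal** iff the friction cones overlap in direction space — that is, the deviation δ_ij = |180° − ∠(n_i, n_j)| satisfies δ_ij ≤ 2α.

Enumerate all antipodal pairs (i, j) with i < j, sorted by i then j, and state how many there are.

count = 5; pairs: (0,3), (0,4), (1,4), (2,5), (3,5)

α = atan 0.45 = 24.23°;  2α = 48.46°
n_0 = (+0.6982, +0.7159)
n_1 = (+0.0322, +0.9995)
n_2 = (-0.7230, +0.6909)
n_3 = (-0.9983, -0.0587)
n_4 = (-0.5859, -0.8104)
n_5 = (+0.8142, -0.5805)
  (0,1): δ = 137.57°  ·
  (0,2): δ = 89.42°  ·
  (0,3): δ = 42.35°  ✓
  (0,4): δ = 8.42°  ✓
  (0,5): δ = 98.79°  ·
  (1,2): δ = 131.85°  ·
  (1,3): δ = 84.79°  ·
  (1,4): δ = 34.02°  ✓
  (1,5): δ = 56.36°  ·
  (2,3): δ = 132.93°  ·
  (2,4): δ = 82.17°  ·
  (2,5): δ = 8.21°  ✓
  (3,4): δ = 129.23°  ·
  (3,5): δ = 38.86°  ✓
  (4,5): δ = 89.62°  ·
antipodal pairs: 5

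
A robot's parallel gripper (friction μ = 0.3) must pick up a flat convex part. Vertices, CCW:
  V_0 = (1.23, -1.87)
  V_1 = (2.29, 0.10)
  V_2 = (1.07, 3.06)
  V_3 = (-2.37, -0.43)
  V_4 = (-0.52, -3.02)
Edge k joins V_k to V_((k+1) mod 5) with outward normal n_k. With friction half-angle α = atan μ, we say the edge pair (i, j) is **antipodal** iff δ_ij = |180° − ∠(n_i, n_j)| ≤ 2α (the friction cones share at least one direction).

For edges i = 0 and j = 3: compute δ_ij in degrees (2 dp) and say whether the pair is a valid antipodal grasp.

δ = 63.82°, invalid

α = atan 0.3 = 16.70°;  2α = 33.40°
edge 0: e_0 = (+1.06, +1.97);  n_0 = (+0.8806, -0.4738)
edge 3: e_3 = (+1.85, -2.59);  n_3 = (-0.8137, -0.5812)
∠(n_0, n_3) = 116.18°
δ = |180° − 116.18°| = 63.82°
63.82° > 2α = 33.40°  →  invalid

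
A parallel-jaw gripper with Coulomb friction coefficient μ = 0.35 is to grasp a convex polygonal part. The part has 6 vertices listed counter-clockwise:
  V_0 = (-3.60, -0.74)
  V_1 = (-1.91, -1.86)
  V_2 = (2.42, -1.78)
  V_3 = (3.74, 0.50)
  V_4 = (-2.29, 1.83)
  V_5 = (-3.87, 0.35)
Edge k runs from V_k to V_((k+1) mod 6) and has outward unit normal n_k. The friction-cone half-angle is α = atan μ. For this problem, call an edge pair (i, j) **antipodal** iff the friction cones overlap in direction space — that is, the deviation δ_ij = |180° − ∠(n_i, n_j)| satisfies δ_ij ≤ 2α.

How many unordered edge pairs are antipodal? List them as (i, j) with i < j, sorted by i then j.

α = atan 0.35 = 19.29°;  2α = 38.58°
n_0 = (-0.5524, -0.8336)
n_1 = (+0.0185, -0.9998)
n_2 = (+0.8654, -0.5010)
n_3 = (+0.2154, +0.9765)
n_4 = (-0.6836, +0.7298)
n_5 = (-0.9707, -0.2404)
  (0,1): δ = 145.41°  ·
  (0,2): δ = 86.54°  ·
  (0,3): δ = 21.10°  ✓
  (0,4): δ = 76.66°  ·
  (0,5): δ = 137.45°  ·
  (1,2): δ = 121.13°  ·
  (1,3): δ = 13.50°  ✓
  (1,4): δ = 42.07°  ·
  (1,5): δ = 102.85°  ·
  (2,3): δ = 72.37°  ·
  (2,4): δ = 16.80°  ✓
  (2,5): δ = 43.98°  ·
  (3,4): δ = 124.43°  ·
  (3,5): δ = 63.65°  ·
  (4,5): δ = 119.22°  ·
antipodal pairs: 3

count = 3; pairs: (0,3), (1,3), (2,4)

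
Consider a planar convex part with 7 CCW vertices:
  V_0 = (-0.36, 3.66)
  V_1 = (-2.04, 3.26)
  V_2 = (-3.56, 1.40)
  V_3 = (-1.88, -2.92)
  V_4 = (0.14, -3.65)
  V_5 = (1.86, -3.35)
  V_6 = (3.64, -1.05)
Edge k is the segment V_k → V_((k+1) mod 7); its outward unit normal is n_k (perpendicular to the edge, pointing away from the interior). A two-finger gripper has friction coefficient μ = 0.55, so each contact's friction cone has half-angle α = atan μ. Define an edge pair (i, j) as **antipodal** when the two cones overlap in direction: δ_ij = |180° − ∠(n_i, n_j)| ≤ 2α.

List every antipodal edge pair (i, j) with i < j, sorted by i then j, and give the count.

count = 7; pairs: (0,3), (0,4), (0,5), (1,4), (1,5), (2,6), (3,6)

α = atan 0.55 = 28.81°;  2α = 57.62°
n_0 = (-0.2316, +0.9728)
n_1 = (-0.7743, +0.6328)
n_2 = (-0.9320, -0.3624)
n_3 = (-0.3399, -0.9405)
n_4 = (+0.1718, -0.9851)
n_5 = (+0.7908, -0.6120)
n_6 = (+0.7622, +0.6473)
  (0,1): δ = 142.65°  ·
  (0,2): δ = 82.14°  ·
  (0,3): δ = 33.26°  ✓
  (0,4): δ = 3.50°  ✓
  (0,5): δ = 38.87°  ✓
  (0,6): δ = 116.95°  ·
  (1,2): δ = 119.49°  ·
  (1,3): δ = 70.61°  ·
  (1,4): δ = 40.85°  ✓
  (1,5): δ = 1.52°  ✓
  (1,6): δ = 79.60°  ·
  (2,3): δ = 131.12°  ·
  (2,4): δ = 101.36°  ·
  (2,5): δ = 58.99°  ·
  (2,6): δ = 19.09°  ✓
  (3,4): δ = 150.24°  ·
  (3,5): δ = 107.87°  ·
  (3,6): δ = 29.79°  ✓
  (4,5): δ = 137.63°  ·
  (4,6): δ = 59.55°  ·
  (5,6): δ = 101.92°  ·
antipodal pairs: 7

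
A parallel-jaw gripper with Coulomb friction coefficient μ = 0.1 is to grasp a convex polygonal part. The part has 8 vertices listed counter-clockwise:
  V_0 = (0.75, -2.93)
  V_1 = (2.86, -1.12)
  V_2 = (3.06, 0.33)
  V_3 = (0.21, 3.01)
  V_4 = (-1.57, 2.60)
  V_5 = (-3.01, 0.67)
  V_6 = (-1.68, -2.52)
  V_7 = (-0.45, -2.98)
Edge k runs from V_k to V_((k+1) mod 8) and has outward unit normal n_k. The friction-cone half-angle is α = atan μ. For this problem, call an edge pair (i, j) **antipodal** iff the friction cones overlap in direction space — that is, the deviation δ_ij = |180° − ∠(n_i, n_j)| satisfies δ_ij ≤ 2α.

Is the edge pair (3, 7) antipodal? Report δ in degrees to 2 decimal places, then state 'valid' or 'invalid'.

α = atan 0.1 = 5.71°;  2α = 11.42°
edge 3: e_3 = (-1.78, -0.41);  n_3 = (-0.2245, +0.9745)
edge 7: e_7 = (+1.20, +0.05);  n_7 = (+0.0416, -0.9991)
∠(n_3, n_7) = 169.41°
δ = |180° − 169.41°| = 10.59°
10.59° ≤ 2α = 11.42°  →  valid

δ = 10.59°, valid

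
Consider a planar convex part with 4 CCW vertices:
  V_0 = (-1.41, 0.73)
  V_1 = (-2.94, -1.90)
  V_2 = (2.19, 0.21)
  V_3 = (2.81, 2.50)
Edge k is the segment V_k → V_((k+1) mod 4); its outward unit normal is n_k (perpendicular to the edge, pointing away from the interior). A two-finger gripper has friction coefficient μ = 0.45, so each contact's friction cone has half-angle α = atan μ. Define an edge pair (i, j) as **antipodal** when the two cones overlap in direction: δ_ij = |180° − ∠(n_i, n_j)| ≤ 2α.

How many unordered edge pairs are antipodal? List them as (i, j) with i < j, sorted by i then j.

count = 3; pairs: (0,1), (0,2), (1,3)

α = atan 0.45 = 24.23°;  2α = 48.46°
n_0 = (-0.8644, +0.5028)
n_1 = (+0.3804, -0.9248)
n_2 = (+0.9652, -0.2613)
n_3 = (-0.3868, +0.9222)
  (0,1): δ = 37.45°  ✓
  (0,2): δ = 15.04°  ✓
  (0,3): δ = 142.94°  ·
  (1,2): δ = 127.51°  ·
  (1,3): δ = 0.40°  ✓
  (2,3): δ = 52.10°  ·
antipodal pairs: 3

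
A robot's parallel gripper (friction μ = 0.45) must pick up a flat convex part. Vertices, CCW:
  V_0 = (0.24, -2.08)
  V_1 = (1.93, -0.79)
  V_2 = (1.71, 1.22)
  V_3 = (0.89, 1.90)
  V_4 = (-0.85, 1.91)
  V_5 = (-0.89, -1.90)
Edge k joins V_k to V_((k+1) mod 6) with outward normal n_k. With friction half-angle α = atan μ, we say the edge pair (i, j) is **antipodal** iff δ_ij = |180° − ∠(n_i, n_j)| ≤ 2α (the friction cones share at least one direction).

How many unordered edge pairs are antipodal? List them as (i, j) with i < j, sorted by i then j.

count = 4; pairs: (0,3), (1,4), (2,5), (3,5)

α = atan 0.45 = 24.23°;  2α = 48.46°
n_0 = (+0.6068, -0.7949)
n_1 = (+0.9941, +0.1088)
n_2 = (+0.6383, +0.7698)
n_3 = (+0.0057, +1.0000)
n_4 = (-0.9999, +0.0105)
n_5 = (-0.1573, -0.9875)
  (0,1): δ = 121.11°  ·
  (0,2): δ = 77.02°  ·
  (0,3): δ = 37.68°  ✓
  (0,4): δ = 52.04°  ·
  (0,5): δ = 133.59°  ·
  (1,2): δ = 135.91°  ·
  (1,3): δ = 96.58°  ·
  (1,4): δ = 6.85°  ✓
  (1,5): δ = 74.70°  ·
  (2,3): δ = 140.66°  ·
  (2,4): δ = 50.93°  ·
  (2,5): δ = 30.62°  ✓
  (3,4): δ = 90.27°  ·
  (3,5): δ = 8.72°  ✓
  (4,5): δ = 98.45°  ·
antipodal pairs: 4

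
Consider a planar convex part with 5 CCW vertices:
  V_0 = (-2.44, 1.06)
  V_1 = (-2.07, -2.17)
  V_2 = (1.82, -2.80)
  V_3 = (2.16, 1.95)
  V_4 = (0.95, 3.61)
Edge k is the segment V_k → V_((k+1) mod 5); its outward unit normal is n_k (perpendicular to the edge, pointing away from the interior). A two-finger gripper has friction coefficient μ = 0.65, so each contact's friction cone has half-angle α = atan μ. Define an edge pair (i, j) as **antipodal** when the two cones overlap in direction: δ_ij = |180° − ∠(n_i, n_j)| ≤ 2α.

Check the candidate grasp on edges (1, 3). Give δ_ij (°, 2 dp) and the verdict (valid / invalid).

δ = 44.71°, valid

α = atan 0.65 = 33.02°;  2α = 66.05°
edge 1: e_1 = (+3.89, -0.63);  n_1 = (-0.1599, -0.9871)
edge 3: e_3 = (-1.21, +1.66);  n_3 = (+0.8081, +0.5890)
∠(n_1, n_3) = 135.29°
δ = |180° − 135.29°| = 44.71°
44.71° ≤ 2α = 66.05°  →  valid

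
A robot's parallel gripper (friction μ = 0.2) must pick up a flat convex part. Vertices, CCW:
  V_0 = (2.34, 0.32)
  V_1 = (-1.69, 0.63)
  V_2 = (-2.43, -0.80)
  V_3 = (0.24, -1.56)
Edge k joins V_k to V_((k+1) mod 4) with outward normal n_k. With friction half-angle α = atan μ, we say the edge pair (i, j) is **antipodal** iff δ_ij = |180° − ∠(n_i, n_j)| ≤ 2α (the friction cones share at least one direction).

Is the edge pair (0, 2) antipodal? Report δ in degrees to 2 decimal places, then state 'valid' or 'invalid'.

α = atan 0.2 = 11.31°;  2α = 22.62°
edge 0: e_0 = (-4.03, +0.31);  n_0 = (+0.0767, +0.9971)
edge 2: e_2 = (+2.67, -0.76);  n_2 = (-0.2738, -0.9618)
∠(n_0, n_2) = 168.51°
δ = |180° − 168.51°| = 11.49°
11.49° ≤ 2α = 22.62°  →  valid

δ = 11.49°, valid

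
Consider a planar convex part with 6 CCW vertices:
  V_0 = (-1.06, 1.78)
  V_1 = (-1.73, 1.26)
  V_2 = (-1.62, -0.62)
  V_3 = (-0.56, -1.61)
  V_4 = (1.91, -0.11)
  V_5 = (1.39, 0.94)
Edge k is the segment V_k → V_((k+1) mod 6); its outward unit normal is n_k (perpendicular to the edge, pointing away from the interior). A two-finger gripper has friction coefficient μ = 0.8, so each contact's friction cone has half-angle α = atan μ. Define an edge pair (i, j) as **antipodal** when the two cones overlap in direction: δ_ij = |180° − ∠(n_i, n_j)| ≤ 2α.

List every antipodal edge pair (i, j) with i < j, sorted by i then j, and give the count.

count = 7; pairs: (0,3), (1,3), (1,4), (1,5), (2,4), (2,5), (3,5)

α = atan 0.8 = 38.66°;  2α = 77.32°
n_0 = (-0.6131, +0.7900)
n_1 = (-0.9983, -0.0584)
n_2 = (-0.6826, -0.7308)
n_3 = (+0.5191, -0.8547)
n_4 = (+0.8961, +0.4438)
n_5 = (+0.3243, +0.9459)
  (0,1): δ = 124.47°  ·
  (0,2): δ = 80.86°  ·
  (0,3): δ = 6.55°  ✓
  (0,4): δ = 78.53°  ·
  (0,5): δ = 123.26°  ·
  (1,2): δ = 136.39°  ·
  (1,3): δ = 62.08°  ✓
  (1,4): δ = 23.00°  ✓
  (1,5): δ = 67.73°  ✓
  (2,3): δ = 105.69°  ·
  (2,4): δ = 20.61°  ✓
  (2,5): δ = 24.12°  ✓
  (3,4): δ = 94.92°  ·
  (3,5): δ = 50.19°  ✓
  (4,5): δ = 135.27°  ·
antipodal pairs: 7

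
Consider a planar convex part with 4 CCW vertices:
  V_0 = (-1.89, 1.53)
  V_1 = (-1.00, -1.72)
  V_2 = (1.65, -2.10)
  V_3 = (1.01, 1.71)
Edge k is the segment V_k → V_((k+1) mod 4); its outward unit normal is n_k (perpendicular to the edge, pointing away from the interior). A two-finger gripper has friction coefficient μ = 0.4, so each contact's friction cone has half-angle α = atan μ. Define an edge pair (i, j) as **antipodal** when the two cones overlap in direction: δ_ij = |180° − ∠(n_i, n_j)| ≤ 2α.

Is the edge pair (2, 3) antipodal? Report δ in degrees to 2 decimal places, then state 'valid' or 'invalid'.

δ = 95.98°, invalid

α = atan 0.4 = 21.80°;  2α = 43.60°
edge 2: e_2 = (-0.64, +3.81);  n_2 = (+0.9862, +0.1657)
edge 3: e_3 = (-2.90, -0.18);  n_3 = (-0.0619, +0.9981)
∠(n_2, n_3) = 84.02°
δ = |180° − 84.02°| = 95.98°
95.98° > 2α = 43.60°  →  invalid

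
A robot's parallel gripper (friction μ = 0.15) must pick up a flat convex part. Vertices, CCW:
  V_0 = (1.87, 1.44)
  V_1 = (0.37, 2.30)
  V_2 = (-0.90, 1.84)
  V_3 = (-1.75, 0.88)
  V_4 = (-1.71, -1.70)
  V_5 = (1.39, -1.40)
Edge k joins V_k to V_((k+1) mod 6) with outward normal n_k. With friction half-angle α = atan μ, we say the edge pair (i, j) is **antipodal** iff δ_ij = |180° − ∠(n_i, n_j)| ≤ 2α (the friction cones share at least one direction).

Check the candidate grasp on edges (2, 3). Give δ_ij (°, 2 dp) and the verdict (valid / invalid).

α = atan 0.15 = 8.53°;  2α = 17.06°
edge 2: e_2 = (-0.85, -0.96);  n_2 = (-0.7487, +0.6629)
edge 3: e_3 = (+0.04, -2.58);  n_3 = (-0.9999, -0.0155)
∠(n_2, n_3) = 42.41°
δ = |180° − 42.41°| = 137.59°
137.59° > 2α = 17.06°  →  invalid

δ = 137.59°, invalid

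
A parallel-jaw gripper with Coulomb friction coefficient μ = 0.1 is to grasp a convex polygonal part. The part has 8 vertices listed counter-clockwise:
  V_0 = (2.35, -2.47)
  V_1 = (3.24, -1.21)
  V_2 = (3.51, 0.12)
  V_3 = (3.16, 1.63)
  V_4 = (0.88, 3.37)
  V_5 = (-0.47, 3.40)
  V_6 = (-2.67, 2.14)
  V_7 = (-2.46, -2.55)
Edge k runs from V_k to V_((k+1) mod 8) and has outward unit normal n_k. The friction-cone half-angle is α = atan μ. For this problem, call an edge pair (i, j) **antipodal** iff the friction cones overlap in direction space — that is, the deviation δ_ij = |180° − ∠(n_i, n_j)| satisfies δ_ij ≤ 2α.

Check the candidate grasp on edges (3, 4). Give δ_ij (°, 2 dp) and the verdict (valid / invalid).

α = atan 0.1 = 5.71°;  2α = 11.42°
edge 3: e_3 = (-2.28, +1.74);  n_3 = (+0.6067, +0.7950)
edge 4: e_4 = (-1.35, +0.03);  n_4 = (+0.0222, +0.9998)
∠(n_3, n_4) = 36.08°
δ = |180° − 36.08°| = 143.92°
143.92° > 2α = 11.42°  →  invalid

δ = 143.92°, invalid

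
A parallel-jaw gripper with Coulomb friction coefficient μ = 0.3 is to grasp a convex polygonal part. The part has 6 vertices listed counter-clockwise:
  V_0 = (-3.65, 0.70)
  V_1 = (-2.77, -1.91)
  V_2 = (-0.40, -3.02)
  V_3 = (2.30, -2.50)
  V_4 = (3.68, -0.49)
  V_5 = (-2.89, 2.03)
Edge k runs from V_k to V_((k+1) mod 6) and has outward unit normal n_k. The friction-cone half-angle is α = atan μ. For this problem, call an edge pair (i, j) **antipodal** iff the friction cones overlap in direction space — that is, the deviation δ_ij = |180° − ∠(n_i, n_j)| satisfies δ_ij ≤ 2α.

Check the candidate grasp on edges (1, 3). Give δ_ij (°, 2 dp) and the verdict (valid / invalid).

δ = 99.38°, invalid

α = atan 0.3 = 16.70°;  2α = 33.40°
edge 1: e_1 = (+2.37, -1.11);  n_1 = (-0.4241, -0.9056)
edge 3: e_3 = (+1.38, +2.01);  n_3 = (+0.8244, -0.5660)
∠(n_1, n_3) = 80.62°
δ = |180° − 80.62°| = 99.38°
99.38° > 2α = 33.40°  →  invalid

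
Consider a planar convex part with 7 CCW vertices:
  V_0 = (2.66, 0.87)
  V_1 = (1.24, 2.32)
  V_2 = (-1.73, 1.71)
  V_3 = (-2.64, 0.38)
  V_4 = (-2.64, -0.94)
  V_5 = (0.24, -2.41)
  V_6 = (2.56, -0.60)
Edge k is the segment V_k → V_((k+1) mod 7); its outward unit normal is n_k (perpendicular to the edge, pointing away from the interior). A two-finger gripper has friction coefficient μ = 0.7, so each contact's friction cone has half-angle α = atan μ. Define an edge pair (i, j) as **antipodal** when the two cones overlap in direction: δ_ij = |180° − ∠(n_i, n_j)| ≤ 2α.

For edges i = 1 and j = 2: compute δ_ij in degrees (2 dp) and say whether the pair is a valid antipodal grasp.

δ = 135.99°, invalid

α = atan 0.7 = 34.99°;  2α = 69.98°
edge 1: e_1 = (-2.97, -0.61);  n_1 = (-0.2012, +0.9796)
edge 2: e_2 = (-0.91, -1.33);  n_2 = (-0.8253, +0.5647)
∠(n_1, n_2) = 44.01°
δ = |180° − 44.01°| = 135.99°
135.99° > 2α = 69.98°  →  invalid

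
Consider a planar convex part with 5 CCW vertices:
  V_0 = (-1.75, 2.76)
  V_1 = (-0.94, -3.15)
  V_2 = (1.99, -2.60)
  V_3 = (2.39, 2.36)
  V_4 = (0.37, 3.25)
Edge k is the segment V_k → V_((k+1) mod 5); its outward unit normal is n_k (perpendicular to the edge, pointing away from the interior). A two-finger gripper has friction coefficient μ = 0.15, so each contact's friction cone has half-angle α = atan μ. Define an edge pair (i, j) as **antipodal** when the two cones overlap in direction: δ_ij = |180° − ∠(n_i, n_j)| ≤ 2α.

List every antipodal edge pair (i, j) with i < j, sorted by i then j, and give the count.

count = 2; pairs: (0,2), (1,4)

α = atan 0.15 = 8.53°;  2α = 17.06°
n_0 = (-0.9907, -0.1358)
n_1 = (+0.1845, -0.9828)
n_2 = (+0.9968, -0.0804)
n_3 = (+0.4032, +0.9151)
n_4 = (-0.2252, +0.9743)
  (0,1): δ = 87.17°  ·
  (0,2): δ = 12.41°  ✓
  (0,3): δ = 58.42°  ·
  (0,4): δ = 95.21°  ·
  (1,2): δ = 105.24°  ·
  (1,3): δ = 34.41°  ·
  (1,4): δ = 2.38°  ✓
  (2,3): δ = 109.17°  ·
  (2,4): δ = 72.37°  ·
  (3,4): δ = 143.21°  ·
antipodal pairs: 2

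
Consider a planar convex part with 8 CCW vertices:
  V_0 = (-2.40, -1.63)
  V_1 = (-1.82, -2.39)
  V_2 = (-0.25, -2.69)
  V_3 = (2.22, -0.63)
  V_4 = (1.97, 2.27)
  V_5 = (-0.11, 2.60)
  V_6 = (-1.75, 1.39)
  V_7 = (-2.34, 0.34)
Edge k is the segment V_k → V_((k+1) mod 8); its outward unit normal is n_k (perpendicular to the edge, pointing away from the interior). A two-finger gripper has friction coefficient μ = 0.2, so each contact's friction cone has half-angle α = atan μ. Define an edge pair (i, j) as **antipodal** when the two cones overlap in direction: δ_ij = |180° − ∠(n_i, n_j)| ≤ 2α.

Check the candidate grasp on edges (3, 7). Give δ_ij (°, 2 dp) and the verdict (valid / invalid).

δ = 6.67°, valid

α = atan 0.2 = 11.31°;  2α = 22.62°
edge 3: e_3 = (-0.25, +2.90);  n_3 = (+0.9963, +0.0859)
edge 7: e_7 = (-0.06, -1.97);  n_7 = (-0.9995, +0.0304)
∠(n_3, n_7) = 173.33°
δ = |180° − 173.33°| = 6.67°
6.67° ≤ 2α = 22.62°  →  valid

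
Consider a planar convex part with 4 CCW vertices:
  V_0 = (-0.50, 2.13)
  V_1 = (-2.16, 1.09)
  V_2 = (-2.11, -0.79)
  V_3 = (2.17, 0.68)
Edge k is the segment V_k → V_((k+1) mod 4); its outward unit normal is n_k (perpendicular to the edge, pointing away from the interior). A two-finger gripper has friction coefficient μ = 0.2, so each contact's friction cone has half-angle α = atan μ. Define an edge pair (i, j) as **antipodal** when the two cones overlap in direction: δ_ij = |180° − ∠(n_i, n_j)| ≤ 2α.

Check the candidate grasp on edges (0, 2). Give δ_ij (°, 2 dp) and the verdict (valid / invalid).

α = atan 0.2 = 11.31°;  2α = 22.62°
edge 0: e_0 = (-1.66, -1.04);  n_0 = (-0.5309, +0.8474)
edge 2: e_2 = (+4.28, +1.47);  n_2 = (+0.3248, -0.9458)
∠(n_0, n_2) = 166.89°
δ = |180° − 166.89°| = 13.11°
13.11° ≤ 2α = 22.62°  →  valid

δ = 13.11°, valid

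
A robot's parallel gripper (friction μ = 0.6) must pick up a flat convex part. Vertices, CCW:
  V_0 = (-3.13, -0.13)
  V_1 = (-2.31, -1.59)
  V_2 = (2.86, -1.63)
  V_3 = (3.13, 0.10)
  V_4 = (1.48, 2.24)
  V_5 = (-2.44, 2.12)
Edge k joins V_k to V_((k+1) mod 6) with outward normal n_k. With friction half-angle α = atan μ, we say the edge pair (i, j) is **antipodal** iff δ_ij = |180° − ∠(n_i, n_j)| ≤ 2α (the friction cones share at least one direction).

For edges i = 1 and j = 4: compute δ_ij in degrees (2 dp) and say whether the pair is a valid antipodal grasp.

α = atan 0.6 = 30.96°;  2α = 61.93°
edge 1: e_1 = (+5.17, -0.04);  n_1 = (-0.0077, -1.0000)
edge 4: e_4 = (-3.92, -0.12);  n_4 = (-0.0306, +0.9995)
∠(n_1, n_4) = 177.80°
δ = |180° − 177.80°| = 2.20°
2.20° ≤ 2α = 61.93°  →  valid

δ = 2.20°, valid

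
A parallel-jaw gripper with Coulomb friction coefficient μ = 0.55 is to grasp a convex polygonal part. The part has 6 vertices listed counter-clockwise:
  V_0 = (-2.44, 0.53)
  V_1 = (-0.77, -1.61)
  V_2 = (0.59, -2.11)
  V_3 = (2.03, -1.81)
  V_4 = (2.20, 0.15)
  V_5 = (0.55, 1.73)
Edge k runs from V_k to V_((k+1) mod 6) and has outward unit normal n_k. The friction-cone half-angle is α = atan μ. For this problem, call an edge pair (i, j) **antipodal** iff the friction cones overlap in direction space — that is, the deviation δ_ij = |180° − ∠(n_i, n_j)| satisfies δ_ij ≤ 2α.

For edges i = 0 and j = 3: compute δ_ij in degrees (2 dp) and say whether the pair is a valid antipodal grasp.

δ = 42.92°, valid

α = atan 0.55 = 28.81°;  2α = 57.62°
edge 0: e_0 = (+1.67, -2.14);  n_0 = (-0.7884, -0.6152)
edge 3: e_3 = (+0.17, +1.96);  n_3 = (+0.9963, -0.0864)
∠(n_0, n_3) = 137.08°
δ = |180° − 137.08°| = 42.92°
42.92° ≤ 2α = 57.62°  →  valid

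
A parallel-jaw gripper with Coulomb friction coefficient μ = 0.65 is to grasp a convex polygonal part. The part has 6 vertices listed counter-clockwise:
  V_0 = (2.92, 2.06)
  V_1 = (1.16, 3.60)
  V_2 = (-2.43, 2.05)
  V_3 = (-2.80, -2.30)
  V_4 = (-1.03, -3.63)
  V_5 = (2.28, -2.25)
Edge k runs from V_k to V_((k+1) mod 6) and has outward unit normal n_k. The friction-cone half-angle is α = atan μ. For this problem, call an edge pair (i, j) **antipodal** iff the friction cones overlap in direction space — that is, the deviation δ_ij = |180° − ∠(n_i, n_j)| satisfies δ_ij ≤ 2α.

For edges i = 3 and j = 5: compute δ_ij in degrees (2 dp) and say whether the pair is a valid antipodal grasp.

δ = 61.52°, valid

α = atan 0.65 = 33.02°;  2α = 66.05°
edge 3: e_3 = (+1.77, -1.33);  n_3 = (-0.6007, -0.7995)
edge 5: e_5 = (+0.64, +4.31);  n_5 = (+0.9892, -0.1469)
∠(n_3, n_5) = 118.48°
δ = |180° − 118.48°| = 61.52°
61.52° ≤ 2α = 66.05°  →  valid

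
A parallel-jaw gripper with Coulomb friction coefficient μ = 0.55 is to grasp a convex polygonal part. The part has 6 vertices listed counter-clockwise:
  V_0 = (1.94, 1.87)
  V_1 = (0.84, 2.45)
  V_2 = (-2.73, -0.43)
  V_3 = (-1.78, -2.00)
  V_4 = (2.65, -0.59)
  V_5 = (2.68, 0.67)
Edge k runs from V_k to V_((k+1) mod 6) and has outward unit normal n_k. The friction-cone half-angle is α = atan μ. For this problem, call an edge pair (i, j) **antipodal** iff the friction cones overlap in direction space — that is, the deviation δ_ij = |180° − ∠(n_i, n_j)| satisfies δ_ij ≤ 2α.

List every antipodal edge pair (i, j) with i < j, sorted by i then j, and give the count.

α = atan 0.55 = 28.81°;  2α = 57.62°
n_0 = (+0.4664, +0.8846)
n_1 = (-0.6279, +0.7783)
n_2 = (-0.8556, -0.5177)
n_3 = (+0.3033, -0.9529)
n_4 = (+0.9997, -0.0238)
n_5 = (+0.8512, +0.5249)
  (0,1): δ = 113.30°  ·
  (0,2): δ = 31.02°  ✓
  (0,3): δ = 45.46°  ✓
  (0,4): δ = 116.44°  ·
  (0,5): δ = 149.46°  ·
  (1,2): δ = 97.72°  ·
  (1,3): δ = 21.24°  ✓
  (1,4): δ = 49.74°  ✓
  (1,5): δ = 82.77°  ·
  (2,3): δ = 103.52°  ·
  (2,4): δ = 32.54°  ✓
  (2,5): δ = 0.48°  ✓
  (3,4): δ = 109.02°  ·
  (3,5): δ = 75.99°  ·
  (4,5): δ = 146.98°  ·
antipodal pairs: 6

count = 6; pairs: (0,2), (0,3), (1,3), (1,4), (2,4), (2,5)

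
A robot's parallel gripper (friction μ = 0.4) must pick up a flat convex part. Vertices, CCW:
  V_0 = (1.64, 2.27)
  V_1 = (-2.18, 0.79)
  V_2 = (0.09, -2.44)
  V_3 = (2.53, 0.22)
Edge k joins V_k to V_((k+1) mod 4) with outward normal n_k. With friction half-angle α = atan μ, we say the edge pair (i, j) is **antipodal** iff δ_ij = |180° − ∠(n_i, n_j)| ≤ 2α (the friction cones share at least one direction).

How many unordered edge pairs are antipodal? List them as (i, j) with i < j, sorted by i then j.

count = 2; pairs: (0,2), (1,3)

α = atan 0.4 = 21.80°;  2α = 43.60°
n_0 = (-0.3613, +0.9325)
n_1 = (-0.8182, -0.5750)
n_2 = (+0.7369, -0.6760)
n_3 = (+0.9173, +0.3982)
  (0,1): δ = 76.08°  ·
  (0,2): δ = 26.29°  ✓
  (0,3): δ = 92.29°  ·
  (1,2): δ = 77.63°  ·
  (1,3): δ = 11.63°  ✓
  (2,3): δ = 114.00°  ·
antipodal pairs: 2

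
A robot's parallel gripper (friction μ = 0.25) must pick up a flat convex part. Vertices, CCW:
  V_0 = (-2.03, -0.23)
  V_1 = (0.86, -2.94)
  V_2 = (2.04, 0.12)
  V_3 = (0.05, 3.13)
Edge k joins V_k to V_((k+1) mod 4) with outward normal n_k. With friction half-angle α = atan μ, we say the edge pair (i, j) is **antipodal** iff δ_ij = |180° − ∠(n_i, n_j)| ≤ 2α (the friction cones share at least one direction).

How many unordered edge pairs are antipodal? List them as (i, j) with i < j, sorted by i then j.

count = 2; pairs: (0,2), (1,3)

α = atan 0.25 = 14.04°;  2α = 28.07°
n_0 = (-0.6840, -0.7295)
n_1 = (+0.9330, -0.3598)
n_2 = (+0.8342, +0.5515)
n_3 = (-0.8503, +0.5264)
  (0,1): δ = 67.93°  ·
  (0,2): δ = 13.37°  ✓
  (0,3): δ = 101.40°  ·
  (1,2): δ = 125.44°  ·
  (1,3): δ = 10.67°  ✓
  (2,3): δ = 65.23°  ·
antipodal pairs: 2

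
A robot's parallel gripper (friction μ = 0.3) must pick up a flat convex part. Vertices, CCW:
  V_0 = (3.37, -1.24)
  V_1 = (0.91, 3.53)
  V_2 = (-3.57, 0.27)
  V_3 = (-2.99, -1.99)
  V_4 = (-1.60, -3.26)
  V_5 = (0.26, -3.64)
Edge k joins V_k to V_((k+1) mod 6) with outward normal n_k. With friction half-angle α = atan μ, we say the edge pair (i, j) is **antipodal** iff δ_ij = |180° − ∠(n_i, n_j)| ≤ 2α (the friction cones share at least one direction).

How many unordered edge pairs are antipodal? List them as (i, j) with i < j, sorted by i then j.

count = 3; pairs: (0,2), (0,3), (1,5)

α = atan 0.3 = 16.70°;  2α = 33.40°
n_0 = (+0.8888, +0.4584)
n_1 = (-0.5884, +0.8086)
n_2 = (-0.9686, -0.2486)
n_3 = (-0.6745, -0.7383)
n_4 = (-0.2002, -0.9798)
n_5 = (+0.6109, -0.7917)
  (0,1): δ = 81.24°  ·
  (0,2): δ = 12.89°  ✓
  (0,3): δ = 20.30°  ✓
  (0,4): δ = 51.17°  ·
  (0,5): δ = 100.38°  ·
  (1,2): δ = 111.65°  ·
  (1,3): δ = 78.46°  ·
  (1,4): δ = 47.59°  ·
  (1,5): δ = 1.61°  ✓
  (2,3): δ = 146.81°  ·
  (2,4): δ = 115.94°  ·
  (2,5): δ = 66.74°  ·
  (3,4): δ = 149.13°  ·
  (3,5): δ = 99.93°  ·
  (4,5): δ = 130.80°  ·
antipodal pairs: 3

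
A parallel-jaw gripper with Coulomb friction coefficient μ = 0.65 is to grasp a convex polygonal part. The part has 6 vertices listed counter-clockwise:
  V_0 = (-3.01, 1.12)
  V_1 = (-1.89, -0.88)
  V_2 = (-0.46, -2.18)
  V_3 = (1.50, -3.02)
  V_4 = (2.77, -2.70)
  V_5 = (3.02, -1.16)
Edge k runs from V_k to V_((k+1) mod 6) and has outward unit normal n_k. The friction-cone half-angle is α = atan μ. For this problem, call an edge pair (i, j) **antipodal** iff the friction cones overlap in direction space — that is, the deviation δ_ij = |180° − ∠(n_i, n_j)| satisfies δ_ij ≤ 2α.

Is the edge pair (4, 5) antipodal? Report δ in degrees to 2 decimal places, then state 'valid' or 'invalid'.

α = atan 0.65 = 33.02°;  2α = 66.05°
edge 4: e_4 = (+0.25, +1.54);  n_4 = (+0.9871, -0.1602)
edge 5: e_5 = (-6.03, +2.28);  n_5 = (+0.3537, +0.9354)
∠(n_4, n_5) = 78.51°
δ = |180° − 78.51°| = 101.49°
101.49° > 2α = 66.05°  →  invalid

δ = 101.49°, invalid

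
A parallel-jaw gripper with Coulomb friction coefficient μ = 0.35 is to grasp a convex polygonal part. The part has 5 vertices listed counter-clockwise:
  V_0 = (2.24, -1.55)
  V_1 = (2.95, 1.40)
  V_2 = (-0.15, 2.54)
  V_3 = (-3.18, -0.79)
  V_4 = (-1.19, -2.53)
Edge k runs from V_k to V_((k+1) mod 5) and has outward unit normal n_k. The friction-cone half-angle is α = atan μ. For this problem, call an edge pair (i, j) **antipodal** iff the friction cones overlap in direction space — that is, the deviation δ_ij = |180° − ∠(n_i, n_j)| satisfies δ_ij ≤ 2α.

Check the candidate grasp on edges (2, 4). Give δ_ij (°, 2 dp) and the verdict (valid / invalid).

α = atan 0.35 = 19.29°;  2α = 38.58°
edge 2: e_2 = (-3.03, -3.33);  n_2 = (-0.7396, +0.6730)
edge 4: e_4 = (+3.43, +0.98);  n_4 = (+0.2747, -0.9615)
∠(n_2, n_4) = 148.24°
δ = |180° − 148.24°| = 31.76°
31.76° ≤ 2α = 38.58°  →  valid

δ = 31.76°, valid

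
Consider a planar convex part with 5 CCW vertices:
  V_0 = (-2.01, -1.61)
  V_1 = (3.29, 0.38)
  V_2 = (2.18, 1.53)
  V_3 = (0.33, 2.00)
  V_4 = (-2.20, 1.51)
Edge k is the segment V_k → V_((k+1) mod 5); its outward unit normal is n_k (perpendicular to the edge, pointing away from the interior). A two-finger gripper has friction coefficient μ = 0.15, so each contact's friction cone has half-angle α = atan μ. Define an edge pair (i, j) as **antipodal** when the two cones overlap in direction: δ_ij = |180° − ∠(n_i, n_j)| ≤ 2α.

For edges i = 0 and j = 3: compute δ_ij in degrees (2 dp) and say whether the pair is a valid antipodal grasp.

α = atan 0.15 = 8.53°;  2α = 17.06°
edge 0: e_0 = (+5.30, +1.99);  n_0 = (+0.3515, -0.9362)
edge 3: e_3 = (-2.53, -0.49);  n_3 = (-0.1901, +0.9818)
∠(n_0, n_3) = 170.38°
δ = |180° − 170.38°| = 9.62°
9.62° ≤ 2α = 17.06°  →  valid

δ = 9.62°, valid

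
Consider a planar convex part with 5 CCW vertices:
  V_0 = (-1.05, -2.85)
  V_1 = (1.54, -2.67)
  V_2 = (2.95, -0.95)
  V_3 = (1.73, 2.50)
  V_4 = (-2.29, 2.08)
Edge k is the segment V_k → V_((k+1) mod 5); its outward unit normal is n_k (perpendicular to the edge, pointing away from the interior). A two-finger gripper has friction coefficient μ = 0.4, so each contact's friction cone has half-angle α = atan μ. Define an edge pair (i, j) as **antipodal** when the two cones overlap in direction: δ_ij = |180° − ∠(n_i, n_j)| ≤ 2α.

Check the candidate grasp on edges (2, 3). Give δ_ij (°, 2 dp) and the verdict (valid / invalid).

α = atan 0.4 = 21.80°;  2α = 43.60°
edge 2: e_2 = (-1.22, +3.45);  n_2 = (+0.9428, +0.3334)
edge 3: e_3 = (-4.02, -0.42);  n_3 = (-0.1039, +0.9946)
∠(n_2, n_3) = 76.49°
δ = |180° − 76.49°| = 103.51°
103.51° > 2α = 43.60°  →  invalid

δ = 103.51°, invalid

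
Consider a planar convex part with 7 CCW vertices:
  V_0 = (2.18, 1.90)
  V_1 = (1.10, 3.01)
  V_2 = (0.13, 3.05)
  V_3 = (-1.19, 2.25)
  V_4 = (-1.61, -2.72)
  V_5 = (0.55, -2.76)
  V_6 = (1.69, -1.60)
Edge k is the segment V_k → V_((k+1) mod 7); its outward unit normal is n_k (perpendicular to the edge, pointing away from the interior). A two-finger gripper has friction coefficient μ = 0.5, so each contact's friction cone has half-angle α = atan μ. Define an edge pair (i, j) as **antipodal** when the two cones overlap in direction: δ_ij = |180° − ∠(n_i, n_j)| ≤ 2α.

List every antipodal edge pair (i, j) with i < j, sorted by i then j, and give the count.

α = atan 0.5 = 26.57°;  2α = 53.13°
n_0 = (+0.7167, +0.6974)
n_1 = (+0.0412, +0.9992)
n_2 = (-0.5183, +0.8552)
n_3 = (-0.9964, +0.0842)
n_4 = (-0.0185, -0.9998)
n_5 = (+0.7132, -0.7009)
n_6 = (+0.9903, -0.1386)
  (0,1): δ = 136.58°  ·
  (0,2): δ = 103.00°  ·
  (0,3): δ = 49.05°  ✓
  (0,4): δ = 44.72°  ✓
  (0,5): δ = 91.28°  ·
  (0,6): δ = 127.82°  ·
  (1,2): δ = 146.42°  ·
  (1,3): δ = 92.47°  ·
  (1,4): δ = 1.30°  ✓
  (1,5): δ = 47.86°  ✓
  (1,6): δ = 84.39°  ·
  (2,3): δ = 126.05°  ·
  (2,4): δ = 32.28°  ✓
  (2,5): δ = 14.28°  ✓
  (2,6): δ = 50.81°  ✓
  (3,4): δ = 86.23°  ·
  (3,5): δ = 39.67°  ✓
  (3,6): δ = 3.14°  ✓
  (4,5): δ = 133.44°  ·
  (4,6): δ = 96.91°  ·
  (5,6): δ = 143.47°  ·
antipodal pairs: 9

count = 9; pairs: (0,3), (0,4), (1,4), (1,5), (2,4), (2,5), (2,6), (3,5), (3,6)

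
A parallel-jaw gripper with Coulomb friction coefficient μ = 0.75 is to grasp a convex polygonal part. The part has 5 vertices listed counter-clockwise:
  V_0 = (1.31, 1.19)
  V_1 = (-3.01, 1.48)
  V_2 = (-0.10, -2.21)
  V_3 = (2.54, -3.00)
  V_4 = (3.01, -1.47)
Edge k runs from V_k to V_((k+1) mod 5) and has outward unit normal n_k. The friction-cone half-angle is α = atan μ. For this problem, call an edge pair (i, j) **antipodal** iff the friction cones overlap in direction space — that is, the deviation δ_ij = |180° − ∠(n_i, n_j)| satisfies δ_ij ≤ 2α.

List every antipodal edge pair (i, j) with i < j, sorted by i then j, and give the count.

α = atan 0.75 = 36.87°;  2α = 73.74°
n_0 = (+0.0670, +0.9978)
n_1 = (-0.7852, -0.6192)
n_2 = (-0.2867, -0.9580)
n_3 = (+0.9559, -0.2936)
n_4 = (+0.8426, +0.5385)
  (0,1): δ = 47.90°  ✓
  (0,2): δ = 12.82°  ✓
  (0,3): δ = 76.76°  ·
  (0,4): δ = 126.42°  ·
  (1,2): δ = 144.92°  ·
  (1,3): δ = 55.34°  ✓
  (1,4): δ = 5.68°  ✓
  (2,3): δ = 90.42°  ·
  (2,4): δ = 40.76°  ✓
  (3,4): δ = 130.34°  ·
antipodal pairs: 5

count = 5; pairs: (0,1), (0,2), (1,3), (1,4), (2,4)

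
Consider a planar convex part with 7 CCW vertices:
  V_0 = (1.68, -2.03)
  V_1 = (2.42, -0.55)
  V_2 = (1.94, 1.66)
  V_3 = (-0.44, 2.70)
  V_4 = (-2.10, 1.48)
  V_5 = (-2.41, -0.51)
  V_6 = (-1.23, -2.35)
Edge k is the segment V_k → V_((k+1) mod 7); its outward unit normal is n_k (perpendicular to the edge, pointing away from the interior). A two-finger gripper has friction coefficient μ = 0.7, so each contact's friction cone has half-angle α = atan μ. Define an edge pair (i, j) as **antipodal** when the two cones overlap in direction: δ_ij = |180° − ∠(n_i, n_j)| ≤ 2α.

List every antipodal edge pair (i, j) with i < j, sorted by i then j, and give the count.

count = 9; pairs: (0,3), (0,4), (0,5), (1,3), (1,4), (1,5), (2,5), (2,6), (3,6)

α = atan 0.7 = 34.99°;  2α = 69.98°
n_0 = (+0.8944, -0.4472)
n_1 = (+0.9772, +0.2122)
n_2 = (+0.4004, +0.9163)
n_3 = (-0.5922, +0.8058)
n_4 = (-0.9881, +0.1539)
n_5 = (-0.8418, -0.5398)
n_6 = (+0.1093, -0.9940)
  (0,1): δ = 141.18°  ·
  (0,2): δ = 87.04°  ·
  (0,3): δ = 27.12°  ✓
  (0,4): δ = 17.71°  ✓
  (0,5): δ = 59.24°  ✓
  (0,6): δ = 122.84°  ·
  (1,2): δ = 125.86°  ·
  (1,3): δ = 65.94°  ✓
  (1,4): δ = 21.11°  ✓
  (1,5): δ = 20.42°  ✓
  (1,6): δ = 84.02°  ·
  (2,3): δ = 120.08°  ·
  (2,4): δ = 75.25°  ·
  (2,5): δ = 33.72°  ✓
  (2,6): δ = 29.88°  ✓
  (3,4): δ = 135.17°  ·
  (3,5): δ = 93.64°  ·
  (3,6): δ = 30.04°  ✓
  (4,5): δ = 138.47°  ·
  (4,6): δ = 74.87°  ·
  (5,6): δ = 116.40°  ·
antipodal pairs: 9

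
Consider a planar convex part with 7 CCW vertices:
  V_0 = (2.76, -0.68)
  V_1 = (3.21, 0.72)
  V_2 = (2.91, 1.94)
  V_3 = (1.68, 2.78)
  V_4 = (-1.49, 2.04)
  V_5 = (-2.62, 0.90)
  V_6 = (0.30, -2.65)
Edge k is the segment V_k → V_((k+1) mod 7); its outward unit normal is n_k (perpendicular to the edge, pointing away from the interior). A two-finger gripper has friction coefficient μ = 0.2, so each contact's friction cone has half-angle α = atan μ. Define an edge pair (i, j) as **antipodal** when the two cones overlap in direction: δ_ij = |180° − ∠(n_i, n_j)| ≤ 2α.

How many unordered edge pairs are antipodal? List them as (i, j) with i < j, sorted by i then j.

count = 2; pairs: (2,5), (4,6)

α = atan 0.2 = 11.31°;  2α = 22.62°
n_0 = (+0.9520, -0.3060)
n_1 = (+0.9711, +0.2388)
n_2 = (+0.5640, +0.8258)
n_3 = (-0.2273, +0.9738)
n_4 = (-0.7102, +0.7040)
n_5 = (-0.7723, -0.6352)
n_6 = (+0.6251, -0.7806)
  (0,1): δ = 148.37°  ·
  (0,2): δ = 106.51°  ·
  (0,3): δ = 59.04°  ·
  (0,4): δ = 26.93°  ·
  (0,5): δ = 57.26°  ·
  (0,6): δ = 146.51°  ·
  (1,2): δ = 138.15°  ·
  (1,3): δ = 90.68°  ·
  (1,4): δ = 58.56°  ·
  (1,5): δ = 25.62°  ·
  (1,6): δ = 114.87°  ·
  (2,3): δ = 132.53°  ·
  (2,4): δ = 100.42°  ·
  (2,5): δ = 16.23°  ✓
  (2,6): δ = 73.02°  ·
  (3,4): δ = 147.89°  ·
  (3,5): δ = 63.70°  ·
  (3,6): δ = 25.55°  ·
  (4,5): δ = 95.81°  ·
  (4,6): δ = 6.56°  ✓
  (5,6): δ = 90.75°  ·
antipodal pairs: 2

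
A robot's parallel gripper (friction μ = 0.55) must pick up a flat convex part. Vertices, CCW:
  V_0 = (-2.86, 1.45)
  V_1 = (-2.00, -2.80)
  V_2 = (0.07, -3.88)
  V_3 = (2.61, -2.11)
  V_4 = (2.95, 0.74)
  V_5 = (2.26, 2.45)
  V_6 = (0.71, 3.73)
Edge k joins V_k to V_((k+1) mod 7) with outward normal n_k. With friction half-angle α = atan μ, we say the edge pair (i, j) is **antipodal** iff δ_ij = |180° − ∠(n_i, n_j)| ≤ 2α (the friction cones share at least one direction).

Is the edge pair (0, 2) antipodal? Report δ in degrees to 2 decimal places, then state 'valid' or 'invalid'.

δ = 66.57°, invalid

α = atan 0.55 = 28.81°;  2α = 57.62°
edge 0: e_0 = (+0.86, -4.25);  n_0 = (-0.9801, -0.1983)
edge 2: e_2 = (+2.54, +1.77);  n_2 = (+0.5717, -0.8204)
∠(n_0, n_2) = 113.43°
δ = |180° − 113.43°| = 66.57°
66.57° > 2α = 57.62°  →  invalid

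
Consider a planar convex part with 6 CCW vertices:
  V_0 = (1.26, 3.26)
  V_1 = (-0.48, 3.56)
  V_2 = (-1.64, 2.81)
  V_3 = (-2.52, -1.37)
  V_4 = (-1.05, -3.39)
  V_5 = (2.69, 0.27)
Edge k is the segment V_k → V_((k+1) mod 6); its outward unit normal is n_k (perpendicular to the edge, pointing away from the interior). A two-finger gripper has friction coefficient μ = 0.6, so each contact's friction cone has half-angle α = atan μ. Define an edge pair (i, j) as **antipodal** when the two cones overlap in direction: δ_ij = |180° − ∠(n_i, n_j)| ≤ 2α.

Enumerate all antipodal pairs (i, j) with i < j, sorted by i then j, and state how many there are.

α = atan 0.6 = 30.96°;  2α = 61.93°
n_0 = (+0.1699, +0.9855)
n_1 = (-0.5430, +0.8398)
n_2 = (-0.9785, +0.2060)
n_3 = (-0.8086, -0.5884)
n_4 = (+0.6994, -0.7147)
n_5 = (+0.9021, +0.4315)
  (0,1): δ = 137.33°  ·
  (0,2): δ = 92.11°  ·
  (0,3): δ = 44.17°  ✓
  (0,4): δ = 54.16°  ✓
  (0,5): δ = 125.34°  ·
  (1,2): δ = 134.77°  ·
  (1,3): δ = 86.84°  ·
  (1,4): δ = 11.50°  ✓
  (1,5): δ = 82.68°  ·
  (2,3): δ = 132.07°  ·
  (2,4): δ = 33.73°  ✓
  (2,5): δ = 37.45°  ✓
  (3,4): δ = 81.66°  ·
  (3,5): δ = 10.48°  ✓
  (4,5): δ = 108.82°  ·
antipodal pairs: 6

count = 6; pairs: (0,3), (0,4), (1,4), (2,4), (2,5), (3,5)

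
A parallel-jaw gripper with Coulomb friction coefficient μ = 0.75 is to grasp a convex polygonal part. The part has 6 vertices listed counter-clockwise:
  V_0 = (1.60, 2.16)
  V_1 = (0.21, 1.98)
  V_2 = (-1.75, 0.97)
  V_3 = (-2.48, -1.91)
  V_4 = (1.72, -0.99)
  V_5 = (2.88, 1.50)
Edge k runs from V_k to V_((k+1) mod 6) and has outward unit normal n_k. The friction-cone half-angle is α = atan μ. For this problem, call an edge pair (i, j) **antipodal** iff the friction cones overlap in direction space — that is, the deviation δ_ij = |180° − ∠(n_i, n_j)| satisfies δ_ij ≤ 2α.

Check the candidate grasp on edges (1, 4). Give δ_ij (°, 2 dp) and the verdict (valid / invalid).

δ = 37.76°, valid

α = atan 0.75 = 36.87°;  2α = 73.74°
edge 1: e_1 = (-1.96, -1.01);  n_1 = (-0.4581, +0.8889)
edge 4: e_4 = (+1.16, +2.49);  n_4 = (+0.9065, -0.4223)
∠(n_1, n_4) = 142.24°
δ = |180° − 142.24°| = 37.76°
37.76° ≤ 2α = 73.74°  →  valid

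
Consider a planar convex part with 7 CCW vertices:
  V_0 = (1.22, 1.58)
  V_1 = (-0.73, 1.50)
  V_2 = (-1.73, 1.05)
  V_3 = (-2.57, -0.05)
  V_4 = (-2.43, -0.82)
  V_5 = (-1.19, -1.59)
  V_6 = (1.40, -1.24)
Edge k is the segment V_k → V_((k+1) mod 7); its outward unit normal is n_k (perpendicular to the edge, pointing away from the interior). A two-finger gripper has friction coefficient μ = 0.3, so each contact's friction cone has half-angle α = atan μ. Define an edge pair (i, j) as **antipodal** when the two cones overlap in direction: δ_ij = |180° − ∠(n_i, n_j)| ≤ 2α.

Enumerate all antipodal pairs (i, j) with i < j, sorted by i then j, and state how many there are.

count = 3; pairs: (0,5), (1,5), (3,6)

α = atan 0.3 = 16.70°;  2α = 33.40°
n_0 = (-0.0410, +0.9992)
n_1 = (-0.4104, +0.9119)
n_2 = (-0.7948, +0.6069)
n_3 = (-0.9839, -0.1789)
n_4 = (-0.5275, -0.8495)
n_5 = (+0.1339, -0.9910)
n_6 = (+0.9980, +0.0637)
  (0,1): δ = 158.12°  ·
  (0,2): δ = 129.72°  ·
  (0,3): δ = 82.04°  ·
  (0,4): δ = 34.19°  ·
  (0,5): δ = 5.35°  ✓
  (0,6): δ = 91.30°  ·
  (1,2): δ = 151.59°  ·
  (1,3): δ = 103.92°  ·
  (1,4): δ = 56.07°  ·
  (1,5): δ = 16.53°  ✓
  (1,6): δ = 69.42°  ·
  (2,3): δ = 132.33°  ·
  (2,4): δ = 84.47°  ·
  (2,5): δ = 44.94°  ·
  (2,6): δ = 41.02°  ·
  (3,4): δ = 132.14°  ·
  (3,5): δ = 92.61°  ·
  (3,6): δ = 6.65°  ✓
  (4,5): δ = 140.47°  ·
  (4,6): δ = 54.51°  ·
  (5,6): δ = 94.04°  ·
antipodal pairs: 3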